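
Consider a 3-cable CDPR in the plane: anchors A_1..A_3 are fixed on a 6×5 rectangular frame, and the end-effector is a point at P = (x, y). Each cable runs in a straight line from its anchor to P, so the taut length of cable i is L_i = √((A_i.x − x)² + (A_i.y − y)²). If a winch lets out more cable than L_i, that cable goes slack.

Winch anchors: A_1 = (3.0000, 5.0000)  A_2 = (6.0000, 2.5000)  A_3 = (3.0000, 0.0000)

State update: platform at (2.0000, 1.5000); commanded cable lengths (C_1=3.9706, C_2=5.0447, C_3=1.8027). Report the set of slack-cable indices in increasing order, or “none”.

cable 1: L_1 = ‖A_1−P‖ = 3.6401;  C_1 = 3.9706 → slack
cable 2: L_2 = ‖A_2−P‖ = 4.1231;  C_2 = 5.0447 → slack
cable 3: L_3 = ‖A_3−P‖ = 1.8028;  C_3 = 1.8027 → taut

1, 2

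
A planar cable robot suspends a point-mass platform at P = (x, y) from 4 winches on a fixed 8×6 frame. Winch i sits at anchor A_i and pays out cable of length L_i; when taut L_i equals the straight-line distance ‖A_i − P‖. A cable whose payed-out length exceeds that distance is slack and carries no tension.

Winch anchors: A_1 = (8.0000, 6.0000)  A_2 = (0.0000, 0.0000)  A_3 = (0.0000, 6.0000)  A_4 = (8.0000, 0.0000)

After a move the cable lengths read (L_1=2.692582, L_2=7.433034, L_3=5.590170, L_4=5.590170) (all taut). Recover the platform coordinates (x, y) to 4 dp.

(5.5000, 5.0000)

expand ‖A_i−P‖²=L_i² and subtract eq 1 (q_i ≔ ‖A_i‖²−L_i²)
q_1 = 64.0000+36.0000−7.2500 = 92.7500
eq1−eq2 → [16.0000  12.0000]·P = 148.0000
eq1−eq3 → [16.0000  0.0000]·P = 88.0000
eq1−eq4 → [0.0000  12.0000]·P = 60.0000
2×2 solve → P = (5.5000, 5.0000)
check cable 4: ‖A_4−P‖² = 31.2500 ≈ L_4² = 31.2500 ✓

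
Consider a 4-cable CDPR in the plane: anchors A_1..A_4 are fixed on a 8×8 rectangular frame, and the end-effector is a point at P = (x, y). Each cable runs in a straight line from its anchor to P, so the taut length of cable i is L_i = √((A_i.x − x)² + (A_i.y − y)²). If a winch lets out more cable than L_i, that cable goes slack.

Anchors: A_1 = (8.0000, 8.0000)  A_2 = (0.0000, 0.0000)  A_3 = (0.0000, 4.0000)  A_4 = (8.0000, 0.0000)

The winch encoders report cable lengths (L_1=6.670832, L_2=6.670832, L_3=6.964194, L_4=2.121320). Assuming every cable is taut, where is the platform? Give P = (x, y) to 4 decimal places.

(6.5000, 1.5000)

each cable: (A_i−P)·(A_i−P) = L_i²; let q_i = ‖A_i‖²−L_i²
q_1 = 64.0000+64.0000−44.5000 = 83.5000
row 1: 16.0000x + 16.0000y = 128.0000  (q_2=-44.5000)
row 2: 16.0000x + 8.0000y = 116.0000  (q_3=-32.5000)
row 3: 0.0000x + 16.0000y = 24.0000  (q_4=59.5000)
Cramer on rows 1–2 → x = 6.5000, y = 1.5000
check cable 4: ‖A_4−P‖² = 4.5000 ≈ L_4² = 4.5000 ✓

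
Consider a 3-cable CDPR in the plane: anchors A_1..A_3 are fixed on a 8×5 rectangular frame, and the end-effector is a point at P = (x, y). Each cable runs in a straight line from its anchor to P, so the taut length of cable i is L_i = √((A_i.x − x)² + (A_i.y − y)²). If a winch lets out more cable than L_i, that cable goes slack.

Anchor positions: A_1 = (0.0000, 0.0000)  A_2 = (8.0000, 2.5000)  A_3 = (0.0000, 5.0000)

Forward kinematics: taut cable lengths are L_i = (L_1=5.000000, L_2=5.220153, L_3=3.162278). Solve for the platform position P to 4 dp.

(3.0000, 4.0000)

circle eqns → linear via eq_j − eq_1; set c_j = A_j·A_j − L_j²
c_1 = 0.0000+0.0000−25.0000 = -25.0000
-16.0000·x − 5.0000·y = c_1−c_2 = -68.0000
0.0000·x − 10.0000·y = c_1−c_3 = -40.0000
solve first two rows → x=3.0000, y=4.0000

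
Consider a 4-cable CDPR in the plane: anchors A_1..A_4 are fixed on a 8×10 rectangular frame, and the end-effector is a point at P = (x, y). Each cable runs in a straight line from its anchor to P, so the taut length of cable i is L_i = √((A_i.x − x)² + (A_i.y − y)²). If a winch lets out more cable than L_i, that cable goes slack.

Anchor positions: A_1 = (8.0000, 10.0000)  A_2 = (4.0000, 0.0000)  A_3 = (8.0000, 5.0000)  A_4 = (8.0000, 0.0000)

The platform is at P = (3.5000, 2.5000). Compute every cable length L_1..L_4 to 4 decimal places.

(8.7464, 2.5495, 5.1478, 5.1478)

L_1 = √((8.0000−3.5000)² + (10.0000−2.5000)²) = 8.7464
L_2 = √((4.0000−3.5000)² + (0.0000−2.5000)²) = 2.5495
L_3 = √((8.0000−3.5000)² + (5.0000−2.5000)²) = 5.1478
L_4 = √((8.0000−3.5000)² + (0.0000−2.5000)²) = 5.1478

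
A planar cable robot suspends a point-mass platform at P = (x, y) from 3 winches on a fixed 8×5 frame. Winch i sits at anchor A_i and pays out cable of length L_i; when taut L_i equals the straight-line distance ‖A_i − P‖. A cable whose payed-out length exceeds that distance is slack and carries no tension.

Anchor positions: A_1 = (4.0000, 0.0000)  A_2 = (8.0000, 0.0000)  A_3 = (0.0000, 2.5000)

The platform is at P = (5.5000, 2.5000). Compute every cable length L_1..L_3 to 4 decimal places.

(2.9155, 3.5355, 5.5000)

L_1 = √((4.0000−5.5000)² + (0.0000−2.5000)²) = 2.9155
L_2 = √((8.0000−5.5000)² + (0.0000−2.5000)²) = 3.5355
L_3 = √((0.0000−5.5000)² + (2.5000−2.5000)²) = 5.5000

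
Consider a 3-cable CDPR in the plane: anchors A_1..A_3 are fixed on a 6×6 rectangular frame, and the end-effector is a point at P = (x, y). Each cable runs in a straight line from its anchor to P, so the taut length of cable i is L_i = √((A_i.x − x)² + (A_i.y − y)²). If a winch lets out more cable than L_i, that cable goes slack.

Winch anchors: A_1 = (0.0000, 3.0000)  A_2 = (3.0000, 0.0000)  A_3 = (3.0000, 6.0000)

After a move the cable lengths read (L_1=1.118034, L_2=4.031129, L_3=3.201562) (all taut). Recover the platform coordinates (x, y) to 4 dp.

(1.0000, 3.5000)

expand ‖A_i−P‖²=L_i² and subtract eq 1 (q_i ≔ ‖A_i‖²−L_i²)
q_1 = 0.0000+9.0000−1.2500 = 7.7500
eq1−eq2 → [-6.0000  6.0000]·P = 15.0000
eq1−eq3 → [-6.0000  -6.0000]·P = -27.0000
2×2 solve → P = (1.0000, 3.5000)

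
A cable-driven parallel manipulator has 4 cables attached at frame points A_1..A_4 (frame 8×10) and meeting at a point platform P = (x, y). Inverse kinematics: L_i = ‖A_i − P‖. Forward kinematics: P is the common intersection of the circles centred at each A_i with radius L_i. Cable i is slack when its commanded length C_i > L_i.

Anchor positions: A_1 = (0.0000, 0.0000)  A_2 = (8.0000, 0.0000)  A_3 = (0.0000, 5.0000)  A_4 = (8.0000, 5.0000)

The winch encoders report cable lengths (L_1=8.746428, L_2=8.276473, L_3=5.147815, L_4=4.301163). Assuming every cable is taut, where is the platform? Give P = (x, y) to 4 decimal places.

(4.5000, 7.5000)

expand ‖A_i−P‖²=L_i² and subtract eq 1 (c_i ≔ ‖A_i‖²−L_i²)
c_1 = 0.0000+0.0000−76.5000 = -76.5000
eq1−eq2 → [-16.0000  0.0000]·P = -72.0000
eq1−eq3 → [0.0000  -10.0000]·P = -75.0000
eq1−eq4 → [-16.0000  -10.0000]·P = -147.0000
2×2 solve → P = (4.5000, 7.5000)
check cable 4: ‖A_4−P‖² = 18.5000 ≈ L_4² = 18.5000 ✓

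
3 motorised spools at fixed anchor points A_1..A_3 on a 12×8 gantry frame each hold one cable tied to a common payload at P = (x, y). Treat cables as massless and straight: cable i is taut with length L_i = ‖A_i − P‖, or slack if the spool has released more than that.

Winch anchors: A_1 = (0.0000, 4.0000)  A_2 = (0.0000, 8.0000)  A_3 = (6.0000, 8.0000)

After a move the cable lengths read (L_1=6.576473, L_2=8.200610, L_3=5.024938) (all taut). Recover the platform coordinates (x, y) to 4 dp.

expand ‖A_i−P‖²=L_i² and subtract eq 1 (q_i ≔ ‖A_i‖²−L_i²)
q_1 = 0.0000+16.0000−43.2500 = -27.2500
eq1−eq2 → [0.0000  -8.0000]·P = -24.0000
eq1−eq3 → [-12.0000  -8.0000]·P = -102.0000
2×2 solve → P = (6.5000, 3.0000)

(6.5000, 3.0000)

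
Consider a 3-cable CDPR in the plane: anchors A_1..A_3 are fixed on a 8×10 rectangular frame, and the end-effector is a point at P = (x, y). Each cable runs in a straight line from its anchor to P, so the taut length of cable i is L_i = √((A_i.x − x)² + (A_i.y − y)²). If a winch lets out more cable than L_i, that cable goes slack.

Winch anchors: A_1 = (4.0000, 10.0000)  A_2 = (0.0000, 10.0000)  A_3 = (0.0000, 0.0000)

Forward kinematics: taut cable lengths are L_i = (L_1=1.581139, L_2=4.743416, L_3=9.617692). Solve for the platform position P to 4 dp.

(4.5000, 8.5000)

each cable: (A_i−P)·(A_i−P) = L_i²; let q_i = ‖A_i‖²−L_i²
q_1 = 16.0000+100.0000−2.5000 = 113.5000
row 1: 8.0000x + 0.0000y = 36.0000  (q_2=77.5000)
row 2: 8.0000x + 20.0000y = 206.0000  (q_3=-92.5000)
Cramer on rows 1–2 → x = 4.5000, y = 8.5000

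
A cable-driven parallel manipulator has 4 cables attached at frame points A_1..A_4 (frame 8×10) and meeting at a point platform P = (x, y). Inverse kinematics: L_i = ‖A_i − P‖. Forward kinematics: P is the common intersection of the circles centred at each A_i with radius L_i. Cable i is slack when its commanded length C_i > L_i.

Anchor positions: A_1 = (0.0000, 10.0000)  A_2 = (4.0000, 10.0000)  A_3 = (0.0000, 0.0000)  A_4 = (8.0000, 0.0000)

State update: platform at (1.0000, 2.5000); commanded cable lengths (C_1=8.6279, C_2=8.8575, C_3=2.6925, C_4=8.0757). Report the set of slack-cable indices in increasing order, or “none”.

cable 1: √((-1.0000)²+(7.5000)²)=7.5664, C_1=8.6279: slack
cable 2: √((3.0000)²+(7.5000)²)=8.0777, C_2=8.8575: slack
cable 3: √((-1.0000)²+(-2.5000)²)=2.6926, C_3=2.6925: taut
cable 4: √((7.0000)²+(-2.5000)²)=7.4330, C_4=8.0757: slack

1, 2, 4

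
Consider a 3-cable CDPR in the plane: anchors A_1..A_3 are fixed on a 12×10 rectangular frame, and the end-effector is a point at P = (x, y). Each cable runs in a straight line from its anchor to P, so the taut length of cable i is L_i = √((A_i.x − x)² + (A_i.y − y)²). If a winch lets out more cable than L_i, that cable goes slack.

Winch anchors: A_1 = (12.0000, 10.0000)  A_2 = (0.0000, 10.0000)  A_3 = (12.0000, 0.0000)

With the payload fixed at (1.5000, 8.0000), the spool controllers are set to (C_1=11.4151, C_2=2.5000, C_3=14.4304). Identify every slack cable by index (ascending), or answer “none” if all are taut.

1, 3

cable 1: L_1 = ‖A_1−P‖ = 10.6888;  C_1 = 11.4151 → slack
cable 2: L_2 = ‖A_2−P‖ = 2.5000;  C_2 = 2.5000 → taut
cable 3: L_3 = ‖A_3−P‖ = 13.2004;  C_3 = 14.4304 → slack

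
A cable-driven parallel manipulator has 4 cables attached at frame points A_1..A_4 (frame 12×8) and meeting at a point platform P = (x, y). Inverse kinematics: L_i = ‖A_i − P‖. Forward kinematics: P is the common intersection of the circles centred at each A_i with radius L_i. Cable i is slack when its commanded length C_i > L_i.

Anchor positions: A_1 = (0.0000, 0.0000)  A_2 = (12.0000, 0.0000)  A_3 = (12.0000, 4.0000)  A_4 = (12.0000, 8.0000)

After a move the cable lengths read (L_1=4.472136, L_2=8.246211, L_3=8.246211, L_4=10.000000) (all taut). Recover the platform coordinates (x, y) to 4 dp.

circle eqns → linear via eq_j − eq_1; set q_j = A_j·A_j − L_j²
q_1 = 0.0000+0.0000−20.0000 = -20.0000
-24.0000·x + 0.0000·y = q_1−q_2 = -96.0000
-24.0000·x − 8.0000·y = q_1−q_3 = -112.0000
-24.0000·x − 16.0000·y = q_1−q_4 = -128.0000
solve first two rows → x=4.0000, y=2.0000
check cable 4: ‖A_4−P‖² = 100.0000 ≈ L_4² = 100.0000 ✓

(4.0000, 2.0000)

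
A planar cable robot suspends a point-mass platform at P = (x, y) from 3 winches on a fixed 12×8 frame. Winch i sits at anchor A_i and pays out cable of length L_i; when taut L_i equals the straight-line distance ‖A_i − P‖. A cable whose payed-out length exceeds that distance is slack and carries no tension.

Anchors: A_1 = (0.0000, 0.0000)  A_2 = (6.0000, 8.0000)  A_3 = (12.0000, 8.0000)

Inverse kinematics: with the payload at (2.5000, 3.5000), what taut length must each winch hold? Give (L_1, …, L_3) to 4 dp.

L_1: Δ = A_1−P = (-2.5000, -3.5000) → ‖Δ‖ = √18.5000 = 4.3012
L_2: Δ = A_2−P = (3.5000, 4.5000) → ‖Δ‖ = √32.5000 = 5.7009
L_3: Δ = A_3−P = (9.5000, 4.5000) → ‖Δ‖ = √110.5000 = 10.5119

(4.3012, 5.7009, 10.5119)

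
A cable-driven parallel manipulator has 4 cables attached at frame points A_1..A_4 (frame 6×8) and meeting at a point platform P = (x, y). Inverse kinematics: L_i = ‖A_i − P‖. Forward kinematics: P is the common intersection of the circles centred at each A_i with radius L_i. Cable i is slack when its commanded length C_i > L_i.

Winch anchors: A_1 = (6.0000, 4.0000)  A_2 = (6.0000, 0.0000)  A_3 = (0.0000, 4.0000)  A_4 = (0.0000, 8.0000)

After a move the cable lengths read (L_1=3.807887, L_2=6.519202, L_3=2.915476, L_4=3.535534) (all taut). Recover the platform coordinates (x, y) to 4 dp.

(2.5000, 5.5000)

each cable: (A_i−P)·(A_i−P) = L_i²; let k_i = ‖A_i‖²−L_i²
k_1 = 36.0000+16.0000−14.5000 = 37.5000
row 1: 0.0000x + 8.0000y = 44.0000  (k_2=-6.5000)
row 2: 12.0000x + 0.0000y = 30.0000  (k_3=7.5000)
row 3: 12.0000x − 8.0000y = -14.0000  (k_4=51.5000)
Cramer on rows 1–2 → x = 2.5000, y = 5.5000
check cable 4: ‖A_4−P‖² = 12.5000 ≈ L_4² = 12.5000 ✓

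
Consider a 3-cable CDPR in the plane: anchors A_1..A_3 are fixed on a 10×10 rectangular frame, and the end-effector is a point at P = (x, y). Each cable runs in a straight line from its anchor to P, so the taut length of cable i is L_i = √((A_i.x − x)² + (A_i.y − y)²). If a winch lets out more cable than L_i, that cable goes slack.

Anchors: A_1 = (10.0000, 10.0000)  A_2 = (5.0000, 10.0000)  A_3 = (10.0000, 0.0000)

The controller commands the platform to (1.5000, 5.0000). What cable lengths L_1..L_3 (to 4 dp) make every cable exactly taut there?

L_1 = √((10.0000−1.5000)² + (10.0000−5.0000)²) = 9.8615
L_2 = √((5.0000−1.5000)² + (10.0000−5.0000)²) = 6.1033
L_3 = √((10.0000−1.5000)² + (0.0000−5.0000)²) = 9.8615

(9.8615, 6.1033, 9.8615)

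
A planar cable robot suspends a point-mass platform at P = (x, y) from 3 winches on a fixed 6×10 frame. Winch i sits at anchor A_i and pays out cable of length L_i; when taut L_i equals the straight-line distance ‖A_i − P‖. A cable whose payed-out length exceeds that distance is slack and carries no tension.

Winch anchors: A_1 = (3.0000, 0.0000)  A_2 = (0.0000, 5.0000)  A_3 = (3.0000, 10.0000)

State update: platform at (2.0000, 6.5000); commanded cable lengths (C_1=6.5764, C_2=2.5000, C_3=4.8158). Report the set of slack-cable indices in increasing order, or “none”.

cable 1: √((1.0000)²+(-6.5000)²)=6.5765, C_1=6.5764: taut
cable 2: √((-2.0000)²+(-1.5000)²)=2.5000, C_2=2.5000: taut
cable 3: √((1.0000)²+(3.5000)²)=3.6401, C_3=4.8158: slack

3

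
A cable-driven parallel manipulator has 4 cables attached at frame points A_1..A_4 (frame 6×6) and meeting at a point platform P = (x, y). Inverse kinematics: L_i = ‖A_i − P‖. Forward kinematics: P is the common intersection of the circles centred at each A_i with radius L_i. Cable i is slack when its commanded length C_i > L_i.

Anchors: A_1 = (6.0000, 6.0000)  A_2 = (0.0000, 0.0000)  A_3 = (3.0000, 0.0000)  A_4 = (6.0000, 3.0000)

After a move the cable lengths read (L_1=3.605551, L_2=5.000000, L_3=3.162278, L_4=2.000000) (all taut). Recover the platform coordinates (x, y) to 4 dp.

(4.0000, 3.0000)

each cable: (A_i−P)·(A_i−P) = L_i²; let k_i = ‖A_i‖²−L_i²
k_1 = 36.0000+36.0000−13.0000 = 59.0000
row 1: 12.0000x + 12.0000y = 84.0000  (k_2=-25.0000)
row 2: 6.0000x + 12.0000y = 60.0000  (k_3=-1.0000)
row 3: 0.0000x + 6.0000y = 18.0000  (k_4=41.0000)
Cramer on rows 1–2 → x = 4.0000, y = 3.0000
check cable 4: ‖A_4−P‖² = 4.0000 ≈ L_4² = 4.0000 ✓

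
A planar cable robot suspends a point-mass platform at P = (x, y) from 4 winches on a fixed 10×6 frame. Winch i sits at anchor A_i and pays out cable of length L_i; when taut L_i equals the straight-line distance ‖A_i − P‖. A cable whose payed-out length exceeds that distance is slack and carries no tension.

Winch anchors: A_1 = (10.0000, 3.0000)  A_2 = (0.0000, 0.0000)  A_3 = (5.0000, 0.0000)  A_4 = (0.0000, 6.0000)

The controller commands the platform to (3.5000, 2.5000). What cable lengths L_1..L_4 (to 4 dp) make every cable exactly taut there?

cable 1: Δx=6.5000, Δy=0.5000; L_1 = √(Δx²+Δy²) = 6.5192
cable 2: Δx=-3.5000, Δy=-2.5000; L_2 = √(Δx²+Δy²) = 4.3012
cable 3: Δx=1.5000, Δy=-2.5000; L_3 = √(Δx²+Δy²) = 2.9155
cable 4: Δx=-3.5000, Δy=3.5000; L_4 = √(Δx²+Δy²) = 4.9497

(6.5192, 4.3012, 2.9155, 4.9497)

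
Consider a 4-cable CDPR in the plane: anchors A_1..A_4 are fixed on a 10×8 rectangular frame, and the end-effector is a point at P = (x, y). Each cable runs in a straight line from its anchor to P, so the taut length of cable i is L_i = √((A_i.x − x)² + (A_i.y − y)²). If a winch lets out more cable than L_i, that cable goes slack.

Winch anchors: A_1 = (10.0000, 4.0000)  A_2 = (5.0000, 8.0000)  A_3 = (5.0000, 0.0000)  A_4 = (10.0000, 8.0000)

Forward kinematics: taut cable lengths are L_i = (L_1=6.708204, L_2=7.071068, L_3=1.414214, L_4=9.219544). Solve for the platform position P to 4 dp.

circle eqns → linear via eq_j − eq_1; set k_j = A_j·A_j − L_j²
k_1 = 100.0000+16.0000−45.0000 = 71.0000
10.0000·x − 8.0000·y = k_1−k_2 = 32.0000
10.0000·x + 8.0000·y = k_1−k_3 = 48.0000
0.0000·x − 8.0000·y = k_1−k_4 = -8.0000
solve first two rows → x=4.0000, y=1.0000
check cable 4: ‖A_4−P‖² = 85.0000 ≈ L_4² = 85.0000 ✓

(4.0000, 1.0000)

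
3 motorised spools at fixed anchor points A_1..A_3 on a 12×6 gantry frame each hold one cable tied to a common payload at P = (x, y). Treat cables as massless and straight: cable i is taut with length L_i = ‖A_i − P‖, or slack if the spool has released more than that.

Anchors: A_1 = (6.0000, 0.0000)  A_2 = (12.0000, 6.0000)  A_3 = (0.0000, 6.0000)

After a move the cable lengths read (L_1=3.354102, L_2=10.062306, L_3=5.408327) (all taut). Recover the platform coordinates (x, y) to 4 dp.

(3.0000, 1.5000)

expand ‖A_i−P‖²=L_i² and subtract eq 1 (k_i ≔ ‖A_i‖²−L_i²)
k_1 = 36.0000+0.0000−11.2500 = 24.7500
eq1−eq2 → [-12.0000  -12.0000]·P = -54.0000
eq1−eq3 → [12.0000  -12.0000]·P = 18.0000
2×2 solve → P = (3.0000, 1.5000)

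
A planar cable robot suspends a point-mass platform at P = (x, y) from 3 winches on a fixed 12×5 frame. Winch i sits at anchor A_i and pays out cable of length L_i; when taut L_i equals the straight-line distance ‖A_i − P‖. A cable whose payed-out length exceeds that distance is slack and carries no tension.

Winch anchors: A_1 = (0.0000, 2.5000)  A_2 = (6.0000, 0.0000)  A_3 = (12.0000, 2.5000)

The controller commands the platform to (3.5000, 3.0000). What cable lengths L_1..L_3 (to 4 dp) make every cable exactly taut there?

(3.5355, 3.9051, 8.5147)

cable 1: Δx=-3.5000, Δy=-0.5000; L_1 = √(Δx²+Δy²) = 3.5355
cable 2: Δx=2.5000, Δy=-3.0000; L_2 = √(Δx²+Δy²) = 3.9051
cable 3: Δx=8.5000, Δy=-0.5000; L_3 = √(Δx²+Δy²) = 8.5147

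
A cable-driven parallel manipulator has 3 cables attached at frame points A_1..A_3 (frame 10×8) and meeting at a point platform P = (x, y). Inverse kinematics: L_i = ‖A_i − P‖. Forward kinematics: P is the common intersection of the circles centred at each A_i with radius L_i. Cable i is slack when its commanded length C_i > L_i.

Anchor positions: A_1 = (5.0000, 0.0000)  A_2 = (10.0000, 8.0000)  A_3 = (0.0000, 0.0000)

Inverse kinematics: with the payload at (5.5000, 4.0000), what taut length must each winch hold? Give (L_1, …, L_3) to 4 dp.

cable 1: Δx=-0.5000, Δy=-4.0000; L_1 = √(Δx²+Δy²) = 4.0311
cable 2: Δx=4.5000, Δy=4.0000; L_2 = √(Δx²+Δy²) = 6.0208
cable 3: Δx=-5.5000, Δy=-4.0000; L_3 = √(Δx²+Δy²) = 6.8007

(4.0311, 6.0208, 6.8007)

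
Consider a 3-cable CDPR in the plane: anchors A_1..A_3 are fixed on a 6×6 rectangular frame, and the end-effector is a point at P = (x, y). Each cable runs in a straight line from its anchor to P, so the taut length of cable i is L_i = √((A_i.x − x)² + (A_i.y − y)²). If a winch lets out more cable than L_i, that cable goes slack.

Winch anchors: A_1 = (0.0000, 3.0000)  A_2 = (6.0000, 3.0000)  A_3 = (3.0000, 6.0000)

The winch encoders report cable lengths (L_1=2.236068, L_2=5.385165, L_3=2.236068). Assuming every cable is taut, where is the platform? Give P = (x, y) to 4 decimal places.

circle eqns → linear via eq_j − eq_1; set k_j = A_j·A_j − L_j²
k_1 = 0.0000+9.0000−5.0000 = 4.0000
-12.0000·x + 0.0000·y = k_1−k_2 = -12.0000
-6.0000·x − 6.0000·y = k_1−k_3 = -36.0000
solve first two rows → x=1.0000, y=5.0000

(1.0000, 5.0000)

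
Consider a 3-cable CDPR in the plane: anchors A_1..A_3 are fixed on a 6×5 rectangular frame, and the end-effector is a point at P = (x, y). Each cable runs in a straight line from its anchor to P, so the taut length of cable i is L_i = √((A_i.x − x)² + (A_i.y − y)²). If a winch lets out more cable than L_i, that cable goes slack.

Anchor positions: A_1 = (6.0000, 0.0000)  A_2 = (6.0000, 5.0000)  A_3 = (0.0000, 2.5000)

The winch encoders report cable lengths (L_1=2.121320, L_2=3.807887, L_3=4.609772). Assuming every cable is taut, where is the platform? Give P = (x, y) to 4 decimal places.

expand ‖A_i−P‖²=L_i² and subtract eq 1 (c_i ≔ ‖A_i‖²−L_i²)
c_1 = 36.0000+0.0000−4.5000 = 31.5000
eq1−eq2 → [0.0000  -10.0000]·P = -15.0000
eq1−eq3 → [12.0000  -5.0000]·P = 46.5000
2×2 solve → P = (4.5000, 1.5000)

(4.5000, 1.5000)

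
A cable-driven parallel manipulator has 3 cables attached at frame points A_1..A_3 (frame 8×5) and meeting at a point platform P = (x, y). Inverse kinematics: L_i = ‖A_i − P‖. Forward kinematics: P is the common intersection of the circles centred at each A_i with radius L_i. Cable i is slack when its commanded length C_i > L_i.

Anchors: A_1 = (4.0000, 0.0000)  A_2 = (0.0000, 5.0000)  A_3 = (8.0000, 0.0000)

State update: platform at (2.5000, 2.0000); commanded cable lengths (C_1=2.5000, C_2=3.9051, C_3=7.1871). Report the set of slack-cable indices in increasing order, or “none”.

cable 1: √((1.5000)²+(-2.0000)²)=2.5000, C_1=2.5000: taut
cable 2: √((-2.5000)²+(3.0000)²)=3.9051, C_2=3.9051: taut
cable 3: √((5.5000)²+(-2.0000)²)=5.8523, C_3=7.1871: slack

3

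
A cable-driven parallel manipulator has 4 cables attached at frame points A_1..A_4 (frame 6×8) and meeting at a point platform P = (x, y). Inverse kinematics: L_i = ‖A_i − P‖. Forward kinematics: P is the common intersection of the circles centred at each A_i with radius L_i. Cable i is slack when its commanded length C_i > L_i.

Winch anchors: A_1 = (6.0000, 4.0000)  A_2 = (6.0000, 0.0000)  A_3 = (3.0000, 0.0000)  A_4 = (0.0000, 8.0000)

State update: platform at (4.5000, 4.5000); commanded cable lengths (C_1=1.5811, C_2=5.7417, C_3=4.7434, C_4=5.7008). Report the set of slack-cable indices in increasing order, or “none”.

2

cable 1: √((1.5000)²+(-0.5000)²)=1.5811, C_1=1.5811: taut
cable 2: √((1.5000)²+(-4.5000)²)=4.7434, C_2=5.7417: slack
cable 3: √((-1.5000)²+(-4.5000)²)=4.7434, C_3=4.7434: taut
cable 4: √((-4.5000)²+(3.5000)²)=5.7009, C_4=5.7008: taut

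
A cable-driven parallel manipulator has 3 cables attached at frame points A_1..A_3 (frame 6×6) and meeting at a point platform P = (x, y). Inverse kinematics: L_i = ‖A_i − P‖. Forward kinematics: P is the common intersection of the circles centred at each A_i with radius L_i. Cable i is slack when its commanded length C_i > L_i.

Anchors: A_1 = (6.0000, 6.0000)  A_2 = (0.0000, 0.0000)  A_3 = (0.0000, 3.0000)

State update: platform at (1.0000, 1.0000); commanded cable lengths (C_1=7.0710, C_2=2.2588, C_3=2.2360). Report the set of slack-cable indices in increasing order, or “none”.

2

cable 1: √((5.0000)²+(5.0000)²)=7.0711, C_1=7.0710: taut
cable 2: √((-1.0000)²+(-1.0000)²)=1.4142, C_2=2.2588: slack
cable 3: √((-1.0000)²+(2.0000)²)=2.2361, C_3=2.2360: taut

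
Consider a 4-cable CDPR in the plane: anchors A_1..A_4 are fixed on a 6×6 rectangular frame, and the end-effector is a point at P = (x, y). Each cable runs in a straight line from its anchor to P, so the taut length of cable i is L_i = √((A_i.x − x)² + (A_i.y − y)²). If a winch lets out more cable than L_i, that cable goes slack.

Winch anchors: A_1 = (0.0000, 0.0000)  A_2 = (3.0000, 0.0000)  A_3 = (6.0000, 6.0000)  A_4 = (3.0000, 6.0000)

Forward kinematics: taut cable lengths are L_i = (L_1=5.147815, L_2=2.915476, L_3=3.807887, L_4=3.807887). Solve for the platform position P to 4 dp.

(4.5000, 2.5000)

circle eqns → linear via eq_j − eq_1; set q_j = A_j·A_j − L_j²
q_1 = 0.0000+0.0000−26.5000 = -26.5000
-6.0000·x + 0.0000·y = q_1−q_2 = -27.0000
-12.0000·x − 12.0000·y = q_1−q_3 = -84.0000
-6.0000·x − 12.0000·y = q_1−q_4 = -57.0000
solve first two rows → x=4.5000, y=2.5000
check cable 4: ‖A_4−P‖² = 14.5000 ≈ L_4² = 14.5000 ✓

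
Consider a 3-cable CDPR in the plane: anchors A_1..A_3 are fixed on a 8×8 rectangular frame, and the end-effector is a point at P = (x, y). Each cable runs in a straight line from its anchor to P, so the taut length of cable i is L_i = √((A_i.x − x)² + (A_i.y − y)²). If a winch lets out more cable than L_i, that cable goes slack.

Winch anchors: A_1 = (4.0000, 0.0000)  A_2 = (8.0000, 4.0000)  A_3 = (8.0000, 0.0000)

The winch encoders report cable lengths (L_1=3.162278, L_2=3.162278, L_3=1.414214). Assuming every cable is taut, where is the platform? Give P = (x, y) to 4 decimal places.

(7.0000, 1.0000)

each cable: (A_i−P)·(A_i−P) = L_i²; let k_i = ‖A_i‖²−L_i²
k_1 = 16.0000+0.0000−10.0000 = 6.0000
row 1: -8.0000x − 8.0000y = -64.0000  (k_2=70.0000)
row 2: -8.0000x + 0.0000y = -56.0000  (k_3=62.0000)
Cramer on rows 1–2 → x = 7.0000, y = 1.0000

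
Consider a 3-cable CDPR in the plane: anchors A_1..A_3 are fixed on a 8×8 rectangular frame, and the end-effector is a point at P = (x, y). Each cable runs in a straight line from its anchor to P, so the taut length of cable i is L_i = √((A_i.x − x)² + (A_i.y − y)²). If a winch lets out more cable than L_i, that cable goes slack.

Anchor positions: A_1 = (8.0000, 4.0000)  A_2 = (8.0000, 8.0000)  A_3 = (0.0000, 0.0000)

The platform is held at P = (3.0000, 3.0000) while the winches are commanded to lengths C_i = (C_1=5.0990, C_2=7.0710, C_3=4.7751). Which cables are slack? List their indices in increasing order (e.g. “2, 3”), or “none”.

cable 1: L_1 = ‖A_1−P‖ = 5.0990;  C_1 = 5.0990 → taut
cable 2: L_2 = ‖A_2−P‖ = 7.0711;  C_2 = 7.0710 → taut
cable 3: L_3 = ‖A_3−P‖ = 4.2426;  C_3 = 4.7751 → slack

3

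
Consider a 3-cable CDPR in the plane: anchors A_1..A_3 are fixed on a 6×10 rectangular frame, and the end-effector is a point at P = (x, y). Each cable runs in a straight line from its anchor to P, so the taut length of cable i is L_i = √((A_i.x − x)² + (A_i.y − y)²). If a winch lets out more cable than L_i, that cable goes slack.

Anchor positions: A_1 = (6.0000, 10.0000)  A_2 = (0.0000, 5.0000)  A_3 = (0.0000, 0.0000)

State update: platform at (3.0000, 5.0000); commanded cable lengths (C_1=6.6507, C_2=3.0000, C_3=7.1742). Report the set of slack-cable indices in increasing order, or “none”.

1, 3

i=1: geometric 5.8310 vs commanded 6.6507 ⇒ slack
i=2: geometric 3.0000 vs commanded 3.0000 ⇒ taut
i=3: geometric 5.8310 vs commanded 7.1742 ⇒ slack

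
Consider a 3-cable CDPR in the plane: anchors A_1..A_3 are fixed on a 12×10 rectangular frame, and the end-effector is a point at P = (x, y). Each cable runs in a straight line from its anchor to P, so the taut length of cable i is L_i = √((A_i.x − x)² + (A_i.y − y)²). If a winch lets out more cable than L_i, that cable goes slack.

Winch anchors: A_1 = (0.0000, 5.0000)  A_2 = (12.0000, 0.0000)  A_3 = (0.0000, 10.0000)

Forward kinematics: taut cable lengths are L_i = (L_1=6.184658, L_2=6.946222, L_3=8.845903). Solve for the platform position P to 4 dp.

(6.0000, 3.5000)

each cable: (A_i−P)·(A_i−P) = L_i²; let c_i = ‖A_i‖²−L_i²
c_1 = 0.0000+25.0000−38.2500 = -13.2500
row 1: -24.0000x + 10.0000y = -109.0000  (c_2=95.7500)
row 2: 0.0000x − 10.0000y = -35.0000  (c_3=21.7500)
Cramer on rows 1–2 → x = 6.0000, y = 3.5000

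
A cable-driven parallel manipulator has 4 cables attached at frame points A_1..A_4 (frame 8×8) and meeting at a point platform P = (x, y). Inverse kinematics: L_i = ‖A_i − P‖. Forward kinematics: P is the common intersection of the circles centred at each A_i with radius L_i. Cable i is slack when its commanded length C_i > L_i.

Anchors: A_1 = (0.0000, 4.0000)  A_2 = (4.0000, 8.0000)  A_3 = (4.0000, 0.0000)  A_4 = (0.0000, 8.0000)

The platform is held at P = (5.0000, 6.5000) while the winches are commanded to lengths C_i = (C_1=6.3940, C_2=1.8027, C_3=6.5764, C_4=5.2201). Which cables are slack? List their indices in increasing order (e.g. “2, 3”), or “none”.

i=1: geometric 5.5902 vs commanded 6.3940 ⇒ slack
i=2: geometric 1.8028 vs commanded 1.8027 ⇒ taut
i=3: geometric 6.5765 vs commanded 6.5764 ⇒ taut
i=4: geometric 5.2202 vs commanded 5.2201 ⇒ taut

1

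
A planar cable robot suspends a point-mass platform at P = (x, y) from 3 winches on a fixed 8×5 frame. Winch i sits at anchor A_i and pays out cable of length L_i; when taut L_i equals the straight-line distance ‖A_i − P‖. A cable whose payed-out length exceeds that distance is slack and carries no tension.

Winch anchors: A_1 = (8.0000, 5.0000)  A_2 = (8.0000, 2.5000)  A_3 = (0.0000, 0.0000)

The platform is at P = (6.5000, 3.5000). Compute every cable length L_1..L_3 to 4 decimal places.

L_1 = √((8.0000−6.5000)² + (5.0000−3.5000)²) = 2.1213
L_2 = √((8.0000−6.5000)² + (2.5000−3.5000)²) = 1.8028
L_3 = √((0.0000−6.5000)² + (0.0000−3.5000)²) = 7.3824

(2.1213, 1.8028, 7.3824)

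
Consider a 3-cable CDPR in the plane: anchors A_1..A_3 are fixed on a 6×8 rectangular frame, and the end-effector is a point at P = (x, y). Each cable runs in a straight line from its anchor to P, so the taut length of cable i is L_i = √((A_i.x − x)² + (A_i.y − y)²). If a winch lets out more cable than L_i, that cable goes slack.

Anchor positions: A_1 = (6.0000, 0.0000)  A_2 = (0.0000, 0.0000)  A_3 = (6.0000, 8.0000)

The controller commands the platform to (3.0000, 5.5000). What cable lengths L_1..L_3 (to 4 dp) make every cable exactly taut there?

(6.2650, 6.2650, 3.9051)

cable 1: Δx=3.0000, Δy=-5.5000; L_1 = √(Δx²+Δy²) = 6.2650
cable 2: Δx=-3.0000, Δy=-5.5000; L_2 = √(Δx²+Δy²) = 6.2650
cable 3: Δx=3.0000, Δy=2.5000; L_3 = √(Δx²+Δy²) = 3.9051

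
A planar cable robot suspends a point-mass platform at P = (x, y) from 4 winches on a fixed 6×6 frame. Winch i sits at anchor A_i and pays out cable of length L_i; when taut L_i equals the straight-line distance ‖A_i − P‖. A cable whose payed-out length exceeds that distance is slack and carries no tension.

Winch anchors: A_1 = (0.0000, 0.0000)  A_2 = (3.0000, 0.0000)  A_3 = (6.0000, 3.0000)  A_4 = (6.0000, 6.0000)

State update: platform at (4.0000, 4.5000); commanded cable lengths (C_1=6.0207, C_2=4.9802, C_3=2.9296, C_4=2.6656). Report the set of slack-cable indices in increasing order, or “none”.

2, 3, 4

cable 1: √((-4.0000)²+(-4.5000)²)=6.0208, C_1=6.0207: taut
cable 2: √((-1.0000)²+(-4.5000)²)=4.6098, C_2=4.9802: slack
cable 3: √((2.0000)²+(-1.5000)²)=2.5000, C_3=2.9296: slack
cable 4: √((2.0000)²+(1.5000)²)=2.5000, C_4=2.6656: slack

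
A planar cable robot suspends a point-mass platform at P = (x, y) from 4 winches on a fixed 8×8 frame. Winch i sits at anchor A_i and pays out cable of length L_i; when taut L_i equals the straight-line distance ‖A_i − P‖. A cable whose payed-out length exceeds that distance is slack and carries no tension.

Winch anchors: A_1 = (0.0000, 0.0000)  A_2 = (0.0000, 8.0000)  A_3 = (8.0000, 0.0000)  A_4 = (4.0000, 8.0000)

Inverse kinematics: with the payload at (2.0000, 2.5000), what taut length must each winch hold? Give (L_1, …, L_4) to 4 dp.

(3.2016, 5.8523, 6.5000, 5.8523)

L_1 = √((0.0000−2.0000)² + (0.0000−2.5000)²) = 3.2016
L_2 = √((0.0000−2.0000)² + (8.0000−2.5000)²) = 5.8523
L_3 = √((8.0000−2.0000)² + (0.0000−2.5000)²) = 6.5000
L_4 = √((4.0000−2.0000)² + (8.0000−2.5000)²) = 5.8523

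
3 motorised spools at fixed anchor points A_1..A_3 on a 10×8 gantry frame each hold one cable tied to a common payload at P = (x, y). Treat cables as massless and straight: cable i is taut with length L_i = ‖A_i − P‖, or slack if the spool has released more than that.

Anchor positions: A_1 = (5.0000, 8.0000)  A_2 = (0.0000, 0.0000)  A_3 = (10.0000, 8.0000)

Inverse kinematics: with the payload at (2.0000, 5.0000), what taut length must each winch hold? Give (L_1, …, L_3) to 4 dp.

(4.2426, 5.3852, 8.5440)

L_1: Δ = A_1−P = (3.0000, 3.0000) → ‖Δ‖ = √18.0000 = 4.2426
L_2: Δ = A_2−P = (-2.0000, -5.0000) → ‖Δ‖ = √29.0000 = 5.3852
L_3: Δ = A_3−P = (8.0000, 3.0000) → ‖Δ‖ = √73.0000 = 8.5440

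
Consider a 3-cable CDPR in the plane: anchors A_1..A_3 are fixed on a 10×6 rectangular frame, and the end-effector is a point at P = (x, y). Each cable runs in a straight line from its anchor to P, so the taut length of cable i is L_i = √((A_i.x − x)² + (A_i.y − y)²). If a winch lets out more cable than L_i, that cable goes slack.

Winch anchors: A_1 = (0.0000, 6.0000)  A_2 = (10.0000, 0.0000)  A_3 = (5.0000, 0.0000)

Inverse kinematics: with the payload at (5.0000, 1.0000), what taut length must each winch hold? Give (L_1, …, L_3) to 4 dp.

(7.0711, 5.0990, 1.0000)

L_1: Δ = A_1−P = (-5.0000, 5.0000) → ‖Δ‖ = √50.0000 = 7.0711
L_2: Δ = A_2−P = (5.0000, -1.0000) → ‖Δ‖ = √26.0000 = 5.0990
L_3: Δ = A_3−P = (0.0000, -1.0000) → ‖Δ‖ = √1.0000 = 1.0000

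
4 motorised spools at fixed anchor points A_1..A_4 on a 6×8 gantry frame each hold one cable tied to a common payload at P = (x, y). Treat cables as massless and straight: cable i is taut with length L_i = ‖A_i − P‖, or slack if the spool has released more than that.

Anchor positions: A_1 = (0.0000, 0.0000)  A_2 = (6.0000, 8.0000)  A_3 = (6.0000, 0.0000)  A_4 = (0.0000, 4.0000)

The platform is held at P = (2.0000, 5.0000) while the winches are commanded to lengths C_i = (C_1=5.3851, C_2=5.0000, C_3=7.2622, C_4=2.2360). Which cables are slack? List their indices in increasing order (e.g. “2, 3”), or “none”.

cable 1: L_1 = ‖A_1−P‖ = 5.3852;  C_1 = 5.3851 → taut
cable 2: L_2 = ‖A_2−P‖ = 5.0000;  C_2 = 5.0000 → taut
cable 3: L_3 = ‖A_3−P‖ = 6.4031;  C_3 = 7.2622 → slack
cable 4: L_4 = ‖A_4−P‖ = 2.2361;  C_4 = 2.2360 → taut

3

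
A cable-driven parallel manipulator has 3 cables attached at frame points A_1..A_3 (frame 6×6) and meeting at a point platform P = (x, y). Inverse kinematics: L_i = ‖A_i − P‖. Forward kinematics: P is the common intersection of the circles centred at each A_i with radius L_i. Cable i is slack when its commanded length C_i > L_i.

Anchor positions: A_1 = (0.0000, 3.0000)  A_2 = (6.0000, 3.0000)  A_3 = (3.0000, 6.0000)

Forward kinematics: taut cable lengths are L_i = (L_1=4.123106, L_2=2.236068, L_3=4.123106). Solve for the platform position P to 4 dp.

circle eqns → linear via eq_j − eq_1; set c_j = A_j·A_j − L_j²
c_1 = 0.0000+9.0000−17.0000 = -8.0000
-12.0000·x + 0.0000·y = c_1−c_2 = -48.0000
-6.0000·x − 6.0000·y = c_1−c_3 = -36.0000
solve first two rows → x=4.0000, y=2.0000

(4.0000, 2.0000)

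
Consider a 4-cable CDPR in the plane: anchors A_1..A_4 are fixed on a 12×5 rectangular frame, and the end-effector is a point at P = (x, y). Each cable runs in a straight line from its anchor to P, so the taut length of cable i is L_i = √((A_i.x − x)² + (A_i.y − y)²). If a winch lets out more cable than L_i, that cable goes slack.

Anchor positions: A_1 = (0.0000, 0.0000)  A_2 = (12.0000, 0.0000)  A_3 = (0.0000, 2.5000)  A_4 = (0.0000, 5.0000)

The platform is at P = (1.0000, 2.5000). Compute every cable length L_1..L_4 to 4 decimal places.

(2.6926, 11.2805, 1.0000, 2.6926)

L_1 = √((0.0000−1.0000)² + (0.0000−2.5000)²) = 2.6926
L_2 = √((12.0000−1.0000)² + (0.0000−2.5000)²) = 11.2805
L_3 = √((0.0000−1.0000)² + (2.5000−2.5000)²) = 1.0000
L_4 = √((0.0000−1.0000)² + (5.0000−2.5000)²) = 2.6926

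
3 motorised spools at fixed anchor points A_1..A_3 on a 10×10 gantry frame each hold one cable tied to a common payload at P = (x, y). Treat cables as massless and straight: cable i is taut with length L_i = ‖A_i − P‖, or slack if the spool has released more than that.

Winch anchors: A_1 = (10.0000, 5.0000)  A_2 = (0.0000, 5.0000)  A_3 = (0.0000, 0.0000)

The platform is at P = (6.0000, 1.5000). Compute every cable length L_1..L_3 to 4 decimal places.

(5.3151, 6.9462, 6.1847)

L_1: Δ = A_1−P = (4.0000, 3.5000) → ‖Δ‖ = √28.2500 = 5.3151
L_2: Δ = A_2−P = (-6.0000, 3.5000) → ‖Δ‖ = √48.2500 = 6.9462
L_3: Δ = A_3−P = (-6.0000, -1.5000) → ‖Δ‖ = √38.2500 = 6.1847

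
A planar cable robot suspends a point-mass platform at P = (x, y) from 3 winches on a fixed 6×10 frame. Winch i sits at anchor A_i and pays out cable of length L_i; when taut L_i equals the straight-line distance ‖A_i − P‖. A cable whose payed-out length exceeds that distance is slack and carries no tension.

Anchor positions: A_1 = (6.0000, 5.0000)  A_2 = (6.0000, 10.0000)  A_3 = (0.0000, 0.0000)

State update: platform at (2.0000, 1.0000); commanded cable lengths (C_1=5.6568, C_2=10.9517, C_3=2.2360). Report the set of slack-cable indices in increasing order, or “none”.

i=1: geometric 5.6569 vs commanded 5.6568 ⇒ taut
i=2: geometric 9.8489 vs commanded 10.9517 ⇒ slack
i=3: geometric 2.2361 vs commanded 2.2360 ⇒ taut

2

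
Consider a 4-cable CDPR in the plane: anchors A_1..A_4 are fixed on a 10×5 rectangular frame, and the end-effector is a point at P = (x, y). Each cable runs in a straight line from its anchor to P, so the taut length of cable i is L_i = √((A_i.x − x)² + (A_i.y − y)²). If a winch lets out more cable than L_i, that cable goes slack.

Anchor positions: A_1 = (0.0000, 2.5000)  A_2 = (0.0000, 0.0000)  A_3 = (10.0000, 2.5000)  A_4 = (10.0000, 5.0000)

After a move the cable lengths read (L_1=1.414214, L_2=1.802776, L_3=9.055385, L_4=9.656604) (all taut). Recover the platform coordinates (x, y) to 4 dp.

circle eqns → linear via eq_j − eq_1; set k_j = A_j·A_j − L_j²
k_1 = 0.0000+6.2500−2.0000 = 4.2500
0.0000·x + 5.0000·y = k_1−k_2 = 7.5000
-20.0000·x + 0.0000·y = k_1−k_3 = -20.0000
-20.0000·x − 5.0000·y = k_1−k_4 = -27.5000
solve first two rows → x=1.0000, y=1.5000
check cable 4: ‖A_4−P‖² = 93.2500 ≈ L_4² = 93.2500 ✓

(1.0000, 1.5000)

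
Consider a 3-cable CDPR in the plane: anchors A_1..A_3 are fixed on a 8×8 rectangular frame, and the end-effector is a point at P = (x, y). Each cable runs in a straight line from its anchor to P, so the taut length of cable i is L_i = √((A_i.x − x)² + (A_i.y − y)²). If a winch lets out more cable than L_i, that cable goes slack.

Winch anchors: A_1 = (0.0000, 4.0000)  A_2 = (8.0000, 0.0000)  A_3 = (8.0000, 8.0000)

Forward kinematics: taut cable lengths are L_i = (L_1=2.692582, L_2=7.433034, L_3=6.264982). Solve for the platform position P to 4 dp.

expand ‖A_i−P‖²=L_i² and subtract eq 1 (k_i ≔ ‖A_i‖²−L_i²)
k_1 = 0.0000+16.0000−7.2500 = 8.7500
eq1−eq2 → [-16.0000  8.0000]·P = 0.0000
eq1−eq3 → [-16.0000  -8.0000]·P = -80.0000
2×2 solve → P = (2.5000, 5.0000)

(2.5000, 5.0000)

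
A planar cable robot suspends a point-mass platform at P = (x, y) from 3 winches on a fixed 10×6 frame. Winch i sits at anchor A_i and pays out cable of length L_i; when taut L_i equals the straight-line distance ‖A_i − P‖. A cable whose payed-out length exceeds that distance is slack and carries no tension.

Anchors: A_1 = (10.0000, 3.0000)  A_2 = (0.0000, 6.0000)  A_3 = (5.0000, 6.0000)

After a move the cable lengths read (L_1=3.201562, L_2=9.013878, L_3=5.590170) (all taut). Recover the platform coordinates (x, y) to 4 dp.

(7.5000, 1.0000)

each cable: (A_i−P)·(A_i−P) = L_i²; let k_i = ‖A_i‖²−L_i²
k_1 = 100.0000+9.0000−10.2500 = 98.7500
row 1: 20.0000x − 6.0000y = 144.0000  (k_2=-45.2500)
row 2: 10.0000x − 6.0000y = 69.0000  (k_3=29.7500)
Cramer on rows 1–2 → x = 7.5000, y = 1.0000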